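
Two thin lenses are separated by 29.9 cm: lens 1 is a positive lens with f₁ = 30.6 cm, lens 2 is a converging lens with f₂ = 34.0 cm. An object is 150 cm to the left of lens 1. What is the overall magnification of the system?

m = -0.205

Lens 1: 1/d_i1 = 1/(30.6) − 1/(150) = 0.02601, so d_i1 = 38.44 cm; m₁ = −d_i1/d_o1 = -0.2563.
d_o2 = 29.9 − (38.44) = -8.540 cm (virtual object).
Lens 2: 1/d_i2 = 1/(34.0) − 1/(-8.540) = 0.1465, so d_i2 = 6.826 cm; m₂ = −d_i2/d_o2 = +0.7992.
m = m₁·m₂ = (-0.2563)(+0.7992) = -0.205.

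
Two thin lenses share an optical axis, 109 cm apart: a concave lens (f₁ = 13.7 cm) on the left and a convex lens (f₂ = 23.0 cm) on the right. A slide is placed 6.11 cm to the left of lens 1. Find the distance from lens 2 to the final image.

Lens 1 is diverging, so f₁ = −13.7 cm.
Lens 1: 1/d_i1 = 1/f₁ − 1/d_o1 = 1/(-13.7) − 1/(6.11) = -0.2367, so d_i1 = -4.225 cm.
The intermediate image is 4.225 cm to the left of lens 1 (virtual), which is 109 − (-4.225) = 113.2 cm to the left of lens 2, so d_o2 = +113.2 cm.
Lens 2: 1/d_i2 = 1/f₂ − 1/d_o2 = 1/(23.0) − 1/(113.2) = 0.03464, so d_i2 = 28.9 cm.
The final image is real, 28.9 cm to the right of lens 2 (overall magnification ≈ -0.18).

28.9 cm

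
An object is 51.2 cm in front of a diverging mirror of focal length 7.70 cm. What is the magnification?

For a diverging mirror, f = -7.70 cm.
1/d_i = 1/f − 1/d_o = 1/(-7.700) − 1/(51.2) = -0.1494, so d_i = -6.693 cm.
m = −d_i/d_o = −(-6.693)/(51.2) = +0.131.
The image is virtual, upright and reduced, behind the mirror.

m = +0.131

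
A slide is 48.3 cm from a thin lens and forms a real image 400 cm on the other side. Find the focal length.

f = 43.1 cm (converging)

Real image ⇒ d_i = +400 cm.
1/f = 1/d_o + 1/d_i = 1/(48.3) + 1/(400) = 0.02320, so f = 43.1 cm.
Since f is positive, the thin lens is converging.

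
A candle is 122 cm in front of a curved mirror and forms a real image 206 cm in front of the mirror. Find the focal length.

f = 76.6 cm (concave)

Real image ⇒ d_i = +206 cm.
1/f = 1/d_o + 1/d_i = 1/(122) + 1/(206) = 0.01305, so f = 76.6 cm.
Since f is positive, the curved mirror is concave.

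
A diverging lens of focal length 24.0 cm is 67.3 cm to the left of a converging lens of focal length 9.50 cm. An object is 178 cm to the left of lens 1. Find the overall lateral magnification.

f₁ = −24.0 cm (diverging).
Lens 1: 1/d_i1 = 1/(-24.0) − 1/(178) = -0.04728, so d_i1 = -21.15 cm; m₁ = −d_i1/d_o1 = +0.1188.
d_o2 = 67.3 − (-21.15) = 88.45 cm.
Lens 2: 1/d_i2 = 1/(9.50) − 1/(88.45) = 0.09396, so d_i2 = 10.64 cm; m₂ = −d_i2/d_o2 = -0.1203.
m = m₁·m₂ = (+0.1188)(-0.1203) = -0.0143.

m = -0.0143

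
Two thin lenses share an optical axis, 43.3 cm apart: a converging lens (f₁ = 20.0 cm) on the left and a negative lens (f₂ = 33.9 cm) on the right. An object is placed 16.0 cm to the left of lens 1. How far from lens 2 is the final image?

26.6 cm

Lens 1: 1/d_i1 = 1/f₁ − 1/d_o1 = 1/(20.0) − 1/(16.0) = -0.01250, so d_i1 = -80.00 cm.
The intermediate image is 80.00 cm to the left of lens 1 (virtual), which is 43.3 − (-80.00) = 123.3 cm to the left of lens 2, so d_o2 = +123.3 cm.
Lens 2 is diverging, so f₂ = −33.9 cm.
Lens 2: 1/d_i2 = 1/f₂ − 1/d_o2 = 1/(-33.9) − 1/(123.3) = -0.03761, so d_i2 = -26.6 cm.
The final image is virtual, 26.6 cm to the left of lens 2 (overall magnification ≈ 1.1).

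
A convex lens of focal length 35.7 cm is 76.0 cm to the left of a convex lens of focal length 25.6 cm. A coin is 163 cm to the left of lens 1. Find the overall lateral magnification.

m = +1.53

Lens 1: 1/d_i1 = 1/(35.7) − 1/(163) = 0.02188, so d_i1 = 45.71 cm; m₁ = −d_i1/d_o1 = -0.2804.
d_o2 = 76.0 − (45.71) = 30.29 cm.
Lens 2: 1/d_i2 = 1/(25.6) − 1/(30.29) = 0.006048, so d_i2 = 165.3 cm; m₂ = −d_i2/d_o2 = -5.458.
m = m₁·m₂ = (-0.2804)(-5.458) = +1.53.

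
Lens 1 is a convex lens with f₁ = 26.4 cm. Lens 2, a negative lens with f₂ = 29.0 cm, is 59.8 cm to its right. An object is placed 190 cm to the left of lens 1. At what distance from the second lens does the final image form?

Lens 1: 1/d_i1 = 1/f₁ − 1/d_o1 = 1/(26.4) − 1/(190) = 0.03262, so d_i1 = 30.66 cm.
The intermediate image is 30.66 cm to the right of lens 1, which is 59.8 − (30.66) = 29.14 cm to the left of lens 2, so d_o2 = +29.14 cm.
Lens 2 is diverging, so f₂ = −29.0 cm.
Lens 2: 1/d_i2 = 1/f₂ − 1/d_o2 = 1/(-29.0) − 1/(29.14) = -0.06880, so d_i2 = -14.5 cm.
The final image is virtual, 14.5 cm to the left of lens 2 (overall magnification ≈ -0.080).

14.5 cm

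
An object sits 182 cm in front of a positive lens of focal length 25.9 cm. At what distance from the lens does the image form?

Thin-lens equation: 1/s_i = 1/f − 1/s_o = 1/(25.90) − 1/(182) = 0.03861 − 0.005495 = 0.03312, so s_i = 30.2 cm.
The image is real, inverted and reduced, on the far side of the lens.

30.2 cm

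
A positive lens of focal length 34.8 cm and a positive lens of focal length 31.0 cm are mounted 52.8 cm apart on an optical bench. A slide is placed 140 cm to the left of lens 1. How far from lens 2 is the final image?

8.21 cm

Lens 1: 1/d_i1 = 1/f₁ − 1/d_o1 = 1/(34.8) − 1/(140) = 0.02159, so d_i1 = 46.31 cm.
The intermediate image is 46.31 cm to the right of lens 1, which is 52.8 − (46.31) = 6.490 cm to the left of lens 2, so d_o2 = +6.490 cm.
Lens 2: 1/d_i2 = 1/f₂ − 1/d_o2 = 1/(31.0) − 1/(6.490) = -0.1218, so d_i2 = -8.21 cm.
The final image is virtual, 8.21 cm to the left of lens 2 (overall magnification ≈ -0.42).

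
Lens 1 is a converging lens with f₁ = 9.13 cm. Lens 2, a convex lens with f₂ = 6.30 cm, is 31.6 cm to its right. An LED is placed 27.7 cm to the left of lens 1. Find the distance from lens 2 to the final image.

Lens 1: 1/d_i1 = 1/f₁ − 1/d_o1 = 1/(9.13) − 1/(27.7) = 0.07343, so d_i1 = 13.62 cm.
The intermediate image is 13.62 cm to the right of lens 1, which is 31.6 − (13.62) = 17.98 cm to the left of lens 2, so d_o2 = +17.98 cm.
Lens 2: 1/d_i2 = 1/f₂ − 1/d_o2 = 1/(6.30) − 1/(17.98) = 0.1031, so d_i2 = 9.70 cm.
The final image is real, 9.70 cm to the right of lens 2 (overall magnification ≈ 0.27).

9.70 cm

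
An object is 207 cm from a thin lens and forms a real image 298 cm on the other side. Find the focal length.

f = 122 cm (converging)

Real image ⇒ d_i = +298 cm.
1/f = 1/d_o + 1/d_i = 1/(207) + 1/(298) = 0.008187, so f = 122 cm.
Since f is positive, the thin lens is converging.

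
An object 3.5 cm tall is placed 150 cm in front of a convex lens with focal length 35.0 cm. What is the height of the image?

1/d_i = 1/f − 1/d_o = 1/(35.00) − 1/(150) = 0.02190, so d_i = 45.65 cm.
m = −d_i/d_o = -0.3043.
|h_i| = |m|·h_o = 0.3043 × 3.5 = 1.07 cm. The image is real, inverted and reduced, on the far side of the lens.

1.07 cm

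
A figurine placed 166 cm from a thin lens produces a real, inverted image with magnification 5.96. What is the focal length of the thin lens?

f = 142 cm (converging)

m = −d_i/d_o ⇒ d_i = −m·d_o = −(-5.96)·(166) = 989.4 cm.
1/f = 1/d_o + 1/d_i = 1/(166) + 1/(989.4) = 0.007035, so f = 142 cm.
Since f is positive, the thin lens is converging.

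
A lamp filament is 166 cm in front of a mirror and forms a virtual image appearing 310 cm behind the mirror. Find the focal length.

Virtual image ⇒ d_i = −310 cm.
1/f = 1/d_o + 1/d_i = 1/(166) + 1/(-310) = 0.002798, so f = 357 cm.
Since f is positive, the mirror is concave.

f = 357 cm (concave)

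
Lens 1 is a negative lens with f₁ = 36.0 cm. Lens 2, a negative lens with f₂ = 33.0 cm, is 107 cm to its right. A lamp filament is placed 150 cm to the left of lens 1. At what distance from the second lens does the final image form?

Lens 1 is diverging, so f₁ = −36.0 cm.
Lens 1: 1/d_i1 = 1/f₁ − 1/d_o1 = 1/(-36.0) − 1/(150) = -0.03444, so d_i1 = -29.03 cm.
The intermediate image is 29.03 cm to the left of lens 1 (virtual), which is 107 − (-29.03) = 136.0 cm to the left of lens 2, so d_o2 = +136.0 cm.
Lens 2 is diverging, so f₂ = −33.0 cm.
Lens 2: 1/d_i2 = 1/f₂ − 1/d_o2 = 1/(-33.0) − 1/(136.0) = -0.03766, so d_i2 = -26.6 cm.
The final image is virtual, 26.6 cm to the left of lens 2 (overall magnification ≈ 0.038).

26.6 cm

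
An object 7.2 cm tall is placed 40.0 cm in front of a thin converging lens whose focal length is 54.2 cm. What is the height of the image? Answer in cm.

27.5 cm

1/d_i = 1/f − 1/d_o = 1/(54.20) − 1/(40.0) = -0.006550, so d_i = -152.7 cm.
m = −d_i/d_o = +3.817.
|h_i| = |m|·h_o = 3.817 × 7.2 = 27.5 cm. The image is virtual, upright and enlarged, on the same side as the object.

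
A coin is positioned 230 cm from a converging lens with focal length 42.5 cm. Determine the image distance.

Thin-lens equation: 1/v = 1/f − 1/u = 1/(42.50) − 1/(230) = 0.02353 − 0.004348 = 0.01918, so v = 52.1 cm.
The image is real, inverted and reduced, on the far side of the lens.

52.1 cm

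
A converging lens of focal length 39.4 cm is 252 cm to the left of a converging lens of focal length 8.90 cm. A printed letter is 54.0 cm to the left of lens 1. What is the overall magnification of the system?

m = +0.247

Lens 1: 1/d_i1 = 1/(39.4) − 1/(54.0) = 0.006862, so d_i1 = 145.7 cm; m₁ = −d_i1/d_o1 = -2.698.
d_o2 = 252 − (145.7) = 106.3 cm.
Lens 2: 1/d_i2 = 1/(8.90) − 1/(106.3) = 0.1030, so d_i2 = 9.713 cm; m₂ = −d_i2/d_o2 = -0.09138.
m = m₁·m₂ = (-2.698)(-0.09138) = +0.247.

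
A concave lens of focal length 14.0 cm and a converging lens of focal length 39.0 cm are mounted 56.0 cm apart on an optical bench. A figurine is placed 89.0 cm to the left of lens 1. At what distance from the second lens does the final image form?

Lens 1 is diverging, so f₁ = −14.0 cm.
Lens 1: 1/d_i1 = 1/f₁ − 1/d_o1 = 1/(-14.0) − 1/(89.0) = -0.08266, so d_i1 = -12.10 cm.
The intermediate image is 12.10 cm to the left of lens 1 (virtual), which is 56.0 − (-12.10) = 68.10 cm to the left of lens 2, so d_o2 = +68.10 cm.
Lens 2: 1/d_i2 = 1/f₂ − 1/d_o2 = 1/(39.0) − 1/(68.10) = 0.01096, so d_i2 = 91.3 cm.
The final image is real, 91.3 cm to the right of lens 2 (overall magnification ≈ -0.18).

91.3 cm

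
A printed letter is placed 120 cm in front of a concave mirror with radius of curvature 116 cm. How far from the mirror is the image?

f = R/2 = 116/2 = 58.00 cm.
Mirror equation: 1/q = 1/f − 1/p = 1/(58.00) − 1/(120) = 0.01724 − 0.008333 = 0.008908, so q = 112 cm.
The image is real, inverted and reduced, in front of the mirror.

112 cm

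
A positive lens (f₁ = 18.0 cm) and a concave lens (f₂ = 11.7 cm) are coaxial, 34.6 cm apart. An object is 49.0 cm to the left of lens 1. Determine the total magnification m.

Lens 1: 1/d_i1 = 1/(18.0) − 1/(49.0) = 0.03515, so d_i1 = 28.45 cm; m₁ = −d_i1/d_o1 = -0.5806.
d_o2 = 34.6 − (28.45) = 6.150 cm.
f₂ = −11.7 cm (diverging).
Lens 2: 1/d_i2 = 1/(-11.7) − 1/(6.150) = -0.2481, so d_i2 = -4.031 cm; m₂ = −d_i2/d_o2 = +0.6555.
m = m₁·m₂ = (-0.5806)(+0.6555) = -0.381.

m = -0.381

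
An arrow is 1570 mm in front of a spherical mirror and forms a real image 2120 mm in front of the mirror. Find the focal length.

f = 902 mm (concave)

Real image ⇒ d_i = +2120 mm.
1/f = 1/d_o + 1/d_i = 1/(1570) + 1/(2120) = 0.001109, so f = 902 mm.
Since f is positive, the spherical mirror is concave.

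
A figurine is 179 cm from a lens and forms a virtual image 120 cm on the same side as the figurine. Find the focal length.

Virtual image ⇒ d_i = −120 cm.
1/f = 1/d_o + 1/d_i = 1/(179) + 1/(-120) = -0.002747, so f = -364 cm.
Since f is negative, the lens is diverging.

f = -364 cm (diverging)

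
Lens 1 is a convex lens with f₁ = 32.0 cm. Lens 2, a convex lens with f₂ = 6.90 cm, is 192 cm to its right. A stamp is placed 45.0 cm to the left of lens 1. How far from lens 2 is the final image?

7.54 cm

Lens 1: 1/d_i1 = 1/f₁ − 1/d_o1 = 1/(32.0) − 1/(45.0) = 0.009028, so d_i1 = 110.8 cm.
The intermediate image is 110.8 cm to the right of lens 1, which is 192 − (110.8) = 81.20 cm to the left of lens 2, so d_o2 = +81.20 cm.
Lens 2: 1/d_i2 = 1/f₂ − 1/d_o2 = 1/(6.90) − 1/(81.20) = 0.1326, so d_i2 = 7.54 cm.
The final image is real, 7.54 cm to the right of lens 2 (overall magnification ≈ 0.23).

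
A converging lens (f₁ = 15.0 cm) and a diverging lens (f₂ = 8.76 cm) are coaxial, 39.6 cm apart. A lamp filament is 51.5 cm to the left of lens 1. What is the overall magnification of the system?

Lens 1: 1/d_i1 = 1/(15.0) − 1/(51.5) = 0.04725, so d_i1 = 21.16 cm; m₁ = −d_i1/d_o1 = -0.4109.
d_o2 = 39.6 − (21.16) = 18.44 cm.
f₂ = −8.76 cm (diverging).
Lens 2: 1/d_i2 = 1/(-8.76) − 1/(18.44) = -0.1684, so d_i2 = -5.939 cm; m₂ = −d_i2/d_o2 = +0.3221.
m = m₁·m₂ = (-0.4109)(+0.3221) = -0.132.

m = -0.132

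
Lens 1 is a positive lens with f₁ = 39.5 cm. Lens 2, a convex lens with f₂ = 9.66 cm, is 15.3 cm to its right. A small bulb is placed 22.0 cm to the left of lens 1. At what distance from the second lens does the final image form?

Lens 1: 1/d_i1 = 1/f₁ − 1/d_o1 = 1/(39.5) − 1/(22.0) = -0.02014, so d_i1 = -49.66 cm.
The intermediate image is 49.66 cm to the left of lens 1 (virtual), which is 15.3 − (-49.66) = 64.96 cm to the left of lens 2, so d_o2 = +64.96 cm.
Lens 2: 1/d_i2 = 1/f₂ − 1/d_o2 = 1/(9.66) − 1/(64.96) = 0.08813, so d_i2 = 11.3 cm.
The final image is real, 11.3 cm to the right of lens 2 (overall magnification ≈ -0.39).

11.3 cm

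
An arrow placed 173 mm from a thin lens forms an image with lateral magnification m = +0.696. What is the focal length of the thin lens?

m = −d_i/d_o ⇒ d_i = −m·d_o = −(+0.696)·(173) = -120.4 mm.
1/f = 1/d_o + 1/d_i = 1/(173) + 1/(-120.4) = -0.002525, so f = -396 mm.
Since f is negative, the thin lens is diverging.

f = -396 mm (diverging)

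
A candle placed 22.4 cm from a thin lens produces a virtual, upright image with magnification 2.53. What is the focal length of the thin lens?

m = −d_i/d_o ⇒ d_i = −m·d_o = −(+2.53)·(22.4) = -56.67 cm.
1/f = 1/d_o + 1/d_i = 1/(22.4) + 1/(-56.67) = 0.02700, so f = 37.0 cm.
Since f is positive, the thin lens is converging.

f = 37.0 cm (converging)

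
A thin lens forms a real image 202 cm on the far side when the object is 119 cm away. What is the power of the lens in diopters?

P = +1.34 D

d_i = +202 cm.
1/f = 1/d_o + 1/d_i = 1/(119) + 1/(202) = 0.01335 cm⁻¹.
f = 74.88 cm = 0.7488 m, so P = 1/f = +1.34 D.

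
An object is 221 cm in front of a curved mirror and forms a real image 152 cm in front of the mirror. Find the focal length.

f = 90.1 cm (concave)

Real image ⇒ d_i = +152 cm.
1/f = 1/d_o + 1/d_i = 1/(221) + 1/(152) = 0.01110, so f = 90.1 cm.
Since f is positive, the curved mirror is concave.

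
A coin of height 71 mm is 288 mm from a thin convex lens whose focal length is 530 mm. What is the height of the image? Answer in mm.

1/d_i = 1/f − 1/d_o = 1/(530.0) − 1/(288) = -0.001585, so d_i = -630.7 mm.
m = −d_i/d_o = +2.190.
|h_i| = |m|·h_o = 2.190 × 71 = 155 mm. The image is virtual, upright and enlarged, on the same side as the object.

155 mm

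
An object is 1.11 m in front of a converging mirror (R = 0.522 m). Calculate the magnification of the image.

m = -0.307

f = R/2 = 0.522/2 = 0.2610 m.
1/d_i = 1/f − 1/d_o = 1/(0.2610) − 1/(1.11) = 2.931, so d_i = 0.3412 m.
m = −d_i/d_o = −(0.3412)/(1.11) = -0.307.
The image is real, inverted and reduced, in front of the mirror.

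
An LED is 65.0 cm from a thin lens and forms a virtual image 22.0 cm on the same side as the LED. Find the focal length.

f = -33.3 cm (diverging)

Virtual image ⇒ d_i = −22.0 cm.
1/f = 1/d_o + 1/d_i = 1/(65.0) + 1/(-22.0) = -0.03007, so f = -33.3 cm.
Since f is negative, the thin lens is diverging.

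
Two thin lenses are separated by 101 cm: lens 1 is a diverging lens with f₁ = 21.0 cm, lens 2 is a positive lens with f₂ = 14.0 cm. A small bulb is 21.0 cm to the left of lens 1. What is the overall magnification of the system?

f₁ = −21.0 cm (diverging).
Lens 1: 1/d_i1 = 1/(-21.0) − 1/(21.0) = -0.09524, so d_i1 = -10.50 cm; m₁ = −d_i1/d_o1 = +0.5000.
d_o2 = 101 − (-10.50) = 111.5 cm.
Lens 2: 1/d_i2 = 1/(14.0) − 1/(111.5) = 0.06246, so d_i2 = 16.01 cm; m₂ = −d_i2/d_o2 = -0.1436.
m = m₁·m₂ = (+0.5000)(-0.1436) = -0.0718.

m = -0.0718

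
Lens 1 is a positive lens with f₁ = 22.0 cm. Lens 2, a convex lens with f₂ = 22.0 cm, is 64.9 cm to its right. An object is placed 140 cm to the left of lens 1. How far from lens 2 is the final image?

Lens 1: 1/d_i1 = 1/f₁ − 1/d_o1 = 1/(22.0) − 1/(140) = 0.03831, so d_i1 = 26.10 cm.
The intermediate image is 26.10 cm to the right of lens 1, which is 64.9 − (26.10) = 38.80 cm to the left of lens 2, so d_o2 = +38.80 cm.
Lens 2: 1/d_i2 = 1/f₂ − 1/d_o2 = 1/(22.0) − 1/(38.80) = 0.01968, so d_i2 = 50.8 cm.
The final image is real, 50.8 cm to the right of lens 2 (overall magnification ≈ 0.24).

50.8 cm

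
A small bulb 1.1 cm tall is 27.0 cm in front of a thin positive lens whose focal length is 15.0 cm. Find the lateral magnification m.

1/d_i = 1/f − 1/d_o = 1/(15.00) − 1/(27.0) = 0.02963, so d_i = 33.75 cm.
m = −d_i/d_o = −(33.75)/(27.0) = -1.25.
The image is real, inverted and enlarged, on the far side of the lens.

m = -1.25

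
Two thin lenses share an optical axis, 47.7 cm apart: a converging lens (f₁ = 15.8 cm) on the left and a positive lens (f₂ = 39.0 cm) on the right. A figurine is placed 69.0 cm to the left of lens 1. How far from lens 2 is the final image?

90.0 cm

Lens 1: 1/d_i1 = 1/f₁ − 1/d_o1 = 1/(15.8) − 1/(69.0) = 0.04880, so d_i1 = 20.49 cm.
The intermediate image is 20.49 cm to the right of lens 1, which is 47.7 − (20.49) = 27.21 cm to the left of lens 2, so d_o2 = +27.21 cm.
Lens 2: 1/d_i2 = 1/f₂ − 1/d_o2 = 1/(39.0) − 1/(27.21) = -0.01111, so d_i2 = -90.0 cm.
The final image is virtual, 90.0 cm to the left of lens 2 (overall magnification ≈ -0.98).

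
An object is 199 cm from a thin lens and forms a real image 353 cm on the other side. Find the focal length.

Real image ⇒ d_i = +353 cm.
1/f = 1/d_o + 1/d_i = 1/(199) + 1/(353) = 0.007858, so f = 127 cm.
Since f is positive, the thin lens is converging.

f = 127 cm (converging)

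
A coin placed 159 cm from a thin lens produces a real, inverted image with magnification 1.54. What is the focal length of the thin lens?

m = −d_i/d_o ⇒ d_i = −m·d_o = −(-1.54)·(159) = 244.9 cm.
1/f = 1/d_o + 1/d_i = 1/(159) + 1/(244.9) = 0.01037, so f = 96.4 cm.
Since f is positive, the thin lens is converging.

f = 96.4 cm (converging)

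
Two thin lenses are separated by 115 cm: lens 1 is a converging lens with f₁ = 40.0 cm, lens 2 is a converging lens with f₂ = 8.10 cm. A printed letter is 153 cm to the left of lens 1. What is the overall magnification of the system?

m = +0.0544

Lens 1: 1/d_i1 = 1/(40.0) − 1/(153) = 0.01846, so d_i1 = 54.16 cm; m₁ = −d_i1/d_o1 = -0.3540.
d_o2 = 115 − (54.16) = 60.84 cm.
Lens 2: 1/d_i2 = 1/(8.10) − 1/(60.84) = 0.1070, so d_i2 = 9.344 cm; m₂ = −d_i2/d_o2 = -0.1536.
m = m₁·m₂ = (-0.3540)(-0.1536) = +0.0544.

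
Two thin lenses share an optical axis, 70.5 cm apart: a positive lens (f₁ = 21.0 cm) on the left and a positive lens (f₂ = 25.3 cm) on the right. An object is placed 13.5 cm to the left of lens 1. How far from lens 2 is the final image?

Lens 1: 1/d_i1 = 1/f₁ − 1/d_o1 = 1/(21.0) − 1/(13.5) = -0.02646, so d_i1 = -37.80 cm.
The intermediate image is 37.80 cm to the left of lens 1 (virtual), which is 70.5 − (-37.80) = 108.3 cm to the left of lens 2, so d_o2 = +108.3 cm.
Lens 2: 1/d_i2 = 1/f₂ − 1/d_o2 = 1/(25.3) − 1/(108.3) = 0.03029, so d_i2 = 33.0 cm.
The final image is real, 33.0 cm to the right of lens 2 (overall magnification ≈ -0.85).

33.0 cm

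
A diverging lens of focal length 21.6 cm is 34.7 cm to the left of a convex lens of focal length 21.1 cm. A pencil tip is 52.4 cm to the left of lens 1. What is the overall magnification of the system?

f₁ = −21.6 cm (diverging).
Lens 1: 1/d_i1 = 1/(-21.6) − 1/(52.4) = -0.06538, so d_i1 = -15.30 cm; m₁ = −d_i1/d_o1 = +0.2920.
d_o2 = 34.7 − (-15.30) = 50.00 cm.
Lens 2: 1/d_i2 = 1/(21.1) − 1/(50.00) = 0.02739, so d_i2 = 36.51 cm; m₂ = −d_i2/d_o2 = -0.7301.
m = m₁·m₂ = (+0.2920)(-0.7301) = -0.213.

m = -0.213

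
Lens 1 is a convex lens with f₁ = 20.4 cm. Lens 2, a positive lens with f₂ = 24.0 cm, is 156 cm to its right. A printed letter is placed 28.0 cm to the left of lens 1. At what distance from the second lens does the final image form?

34.1 cm

Lens 1: 1/d_i1 = 1/f₁ − 1/d_o1 = 1/(20.4) − 1/(28.0) = 0.01331, so d_i1 = 75.16 cm.
The intermediate image is 75.16 cm to the right of lens 1, which is 156 − (75.16) = 80.84 cm to the left of lens 2, so d_o2 = +80.84 cm.
Lens 2: 1/d_i2 = 1/f₂ − 1/d_o2 = 1/(24.0) − 1/(80.84) = 0.02930, so d_i2 = 34.1 cm.
The final image is real, 34.1 cm to the right of lens 2 (overall magnification ≈ 1.1).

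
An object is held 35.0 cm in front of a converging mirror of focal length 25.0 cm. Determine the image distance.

87.5 cm

Mirror equation: 1/q = 1/f − 1/p = 1/(25.00) − 1/(35.0) = 0.04000 − 0.02857 = 0.01143, so q = 87.5 cm.
The image is real, inverted and enlarged, in front of the mirror.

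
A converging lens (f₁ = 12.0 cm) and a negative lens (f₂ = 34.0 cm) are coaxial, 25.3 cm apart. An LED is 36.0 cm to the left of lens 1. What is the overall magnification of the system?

Lens 1: 1/d_i1 = 1/(12.0) − 1/(36.0) = 0.05556, so d_i1 = 18.00 cm; m₁ = −d_i1/d_o1 = -0.5000.
d_o2 = 25.3 − (18.00) = 7.300 cm.
f₂ = −34.0 cm (diverging).
Lens 2: 1/d_i2 = 1/(-34.0) − 1/(7.300) = -0.1664, so d_i2 = -6.010 cm; m₂ = −d_i2/d_o2 = +0.8232.
m = m₁·m₂ = (-0.5000)(+0.8232) = -0.412.

m = -0.412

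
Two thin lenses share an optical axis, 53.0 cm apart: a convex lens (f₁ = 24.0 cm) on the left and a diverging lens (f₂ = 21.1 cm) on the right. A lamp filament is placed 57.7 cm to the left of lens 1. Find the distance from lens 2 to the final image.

7.61 cm

Lens 1: 1/d_i1 = 1/f₁ − 1/d_o1 = 1/(24.0) − 1/(57.7) = 0.02434, so d_i1 = 41.09 cm.
The intermediate image is 41.09 cm to the right of lens 1, which is 53.0 − (41.09) = 11.91 cm to the left of lens 2, so d_o2 = +11.91 cm.
Lens 2 is diverging, so f₂ = −21.1 cm.
Lens 2: 1/d_i2 = 1/f₂ − 1/d_o2 = 1/(-21.1) − 1/(11.91) = -0.1314, so d_i2 = -7.61 cm.
The final image is virtual, 7.61 cm to the left of lens 2 (overall magnification ≈ -0.46).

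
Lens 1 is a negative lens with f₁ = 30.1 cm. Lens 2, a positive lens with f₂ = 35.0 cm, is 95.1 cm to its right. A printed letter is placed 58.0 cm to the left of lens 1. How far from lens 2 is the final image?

50.3 cm

Lens 1 is diverging, so f₁ = −30.1 cm.
Lens 1: 1/d_i1 = 1/f₁ − 1/d_o1 = 1/(-30.1) − 1/(58.0) = -0.05046, so d_i1 = -19.82 cm.
The intermediate image is 19.82 cm to the left of lens 1 (virtual), which is 95.1 − (-19.82) = 114.9 cm to the left of lens 2, so d_o2 = +114.9 cm.
Lens 2: 1/d_i2 = 1/f₂ − 1/d_o2 = 1/(35.0) − 1/(114.9) = 0.01987, so d_i2 = 50.3 cm.
The final image is real, 50.3 cm to the right of lens 2 (overall magnification ≈ -0.15).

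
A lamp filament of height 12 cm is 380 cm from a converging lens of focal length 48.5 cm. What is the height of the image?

1.76 cm

1/d_i = 1/f − 1/d_o = 1/(48.50) − 1/(380) = 0.01799, so d_i = 55.60 cm.
m = −d_i/d_o = -0.1463.
|h_i| = |m|·h_o = 0.1463 × 12 = 1.76 cm. The image is real, inverted and reduced, on the far side of the lens.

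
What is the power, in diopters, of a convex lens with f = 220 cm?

f = 220 cm = 2.20 m.
P = 1/f = 1/(2.20 m) = +0.455 D.

P = +0.455 D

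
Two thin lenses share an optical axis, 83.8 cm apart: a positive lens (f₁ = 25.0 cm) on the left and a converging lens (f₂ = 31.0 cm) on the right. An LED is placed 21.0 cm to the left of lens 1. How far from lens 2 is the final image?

Lens 1: 1/d_i1 = 1/f₁ − 1/d_o1 = 1/(25.0) − 1/(21.0) = -0.007619, so d_i1 = -131.2 cm.
The intermediate image is 131.2 cm to the left of lens 1 (virtual), which is 83.8 − (-131.2) = 215.0 cm to the left of lens 2, so d_o2 = +215.0 cm.
Lens 2: 1/d_i2 = 1/f₂ − 1/d_o2 = 1/(31.0) − 1/(215.0) = 0.02761, so d_i2 = 36.2 cm.
The final image is real, 36.2 cm to the right of lens 2 (overall magnification ≈ -1.1).

36.2 cm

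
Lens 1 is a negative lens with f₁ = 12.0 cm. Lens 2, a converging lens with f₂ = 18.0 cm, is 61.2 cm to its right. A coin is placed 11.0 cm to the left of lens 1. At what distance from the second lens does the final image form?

24.6 cm

Lens 1 is diverging, so f₁ = −12.0 cm.
Lens 1: 1/d_i1 = 1/f₁ − 1/d_o1 = 1/(-12.0) − 1/(11.0) = -0.1742, so d_i1 = -5.739 cm.
The intermediate image is 5.739 cm to the left of lens 1 (virtual), which is 61.2 − (-5.739) = 66.94 cm to the left of lens 2, so d_o2 = +66.94 cm.
Lens 2: 1/d_i2 = 1/f₂ − 1/d_o2 = 1/(18.0) − 1/(66.94) = 0.04062, so d_i2 = 24.6 cm.
The final image is real, 24.6 cm to the right of lens 2 (overall magnification ≈ -0.19).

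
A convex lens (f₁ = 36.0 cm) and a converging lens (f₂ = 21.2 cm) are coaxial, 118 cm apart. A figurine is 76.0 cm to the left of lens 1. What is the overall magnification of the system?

m = +0.672

Lens 1: 1/d_i1 = 1/(36.0) − 1/(76.0) = 0.01462, so d_i1 = 68.40 cm; m₁ = −d_i1/d_o1 = -0.9000.
d_o2 = 118 − (68.40) = 49.60 cm.
Lens 2: 1/d_i2 = 1/(21.2) − 1/(49.60) = 0.02701, so d_i2 = 37.03 cm; m₂ = −d_i2/d_o2 = -0.7465.
m = m₁·m₂ = (-0.9000)(-0.7465) = +0.672.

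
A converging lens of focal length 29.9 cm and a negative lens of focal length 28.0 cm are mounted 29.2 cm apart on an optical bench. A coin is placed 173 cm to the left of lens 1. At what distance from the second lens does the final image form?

9.24 cm

Lens 1: 1/d_i1 = 1/f₁ − 1/d_o1 = 1/(29.9) − 1/(173) = 0.02766, so d_i1 = 36.15 cm.
The intermediate image is 36.15 cm to the right of lens 1, which lies 6.950 cm to the right of lens 2 — a virtual object — so d_o2 = −6.950 cm.
Lens 2 is diverging, so f₂ = −28.0 cm.
Lens 2: 1/d_i2 = 1/f₂ − 1/d_o2 = 1/(-28.0) − 1/(-6.950) = 0.1082, so d_i2 = 9.24 cm.
The final image is real, 9.24 cm to the right of lens 2 (overall magnification ≈ -0.28).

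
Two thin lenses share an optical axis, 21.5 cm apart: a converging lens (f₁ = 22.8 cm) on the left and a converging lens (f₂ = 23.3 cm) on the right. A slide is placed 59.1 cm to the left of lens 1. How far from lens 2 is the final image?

9.35 cm

Lens 1: 1/d_i1 = 1/f₁ − 1/d_o1 = 1/(22.8) − 1/(59.1) = 0.02694, so d_i1 = 37.12 cm.
The intermediate image is 37.12 cm to the right of lens 1, which lies 15.62 cm to the right of lens 2 — a virtual object — so d_o2 = −15.62 cm.
Lens 2: 1/d_i2 = 1/f₂ − 1/d_o2 = 1/(23.3) − 1/(-15.62) = 0.1069, so d_i2 = 9.35 cm.
The final image is real, 9.35 cm to the right of lens 2 (overall magnification ≈ -0.38).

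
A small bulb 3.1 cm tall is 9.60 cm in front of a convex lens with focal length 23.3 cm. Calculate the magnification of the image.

1/d_i = 1/f − 1/d_o = 1/(23.30) − 1/(9.60) = -0.06125, so d_i = -16.33 cm.
m = −d_i/d_o = −(-16.33)/(9.60) = +1.70.
The image is virtual, upright and enlarged, on the same side as the object.

m = +1.70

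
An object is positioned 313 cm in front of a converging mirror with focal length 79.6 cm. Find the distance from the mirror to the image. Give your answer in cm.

Mirror equation: 1/d_i = 1/f − 1/d_o = 1/(79.60) − 1/(313) = 0.01256 − 0.003195 = 0.009368, so d_i = 107 cm.
The image is real, inverted and reduced, in front of the mirror.

107 cm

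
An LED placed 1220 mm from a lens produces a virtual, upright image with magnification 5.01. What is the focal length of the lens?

m = −d_i/d_o ⇒ d_i = −m·d_o = −(+5.01)·(1220) = -6112 mm.
1/f = 1/d_o + 1/d_i = 1/(1220) + 1/(-6112) = 0.0006561, so f = 1520 mm.
Since f is positive, the lens is converging.

f = 1520 mm (converging)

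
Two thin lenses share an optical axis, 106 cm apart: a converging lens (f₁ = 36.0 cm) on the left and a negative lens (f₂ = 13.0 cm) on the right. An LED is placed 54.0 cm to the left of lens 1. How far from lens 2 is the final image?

Lens 1: 1/d_i1 = 1/f₁ − 1/d_o1 = 1/(36.0) − 1/(54.0) = 0.009259, so d_i1 = 108.0 cm.
The intermediate image is 108.0 cm to the right of lens 1, which lies 2.000 cm to the right of lens 2 — a virtual object — so d_o2 = −2.000 cm.
Lens 2 is diverging, so f₂ = −13.0 cm.
Lens 2: 1/d_i2 = 1/f₂ − 1/d_o2 = 1/(-13.0) − 1/(-2.000) = 0.4231, so d_i2 = 2.36 cm.
The final image is real, 2.36 cm to the right of lens 2 (overall magnification ≈ -2.4).

2.36 cm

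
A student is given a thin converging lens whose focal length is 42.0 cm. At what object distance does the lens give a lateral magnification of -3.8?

m = −d_i/d_o ⇒ d_i = −m·d_o.
1/f = 1/d_o + 1/d_i = 1/d_o − 1/(m·d_o) = (1 − 1/m)/d_o, so d_o = f(1 − 1/m) = (42.00)(1 − 1/(-3.8)) = 53.1 cm.

53.1 cm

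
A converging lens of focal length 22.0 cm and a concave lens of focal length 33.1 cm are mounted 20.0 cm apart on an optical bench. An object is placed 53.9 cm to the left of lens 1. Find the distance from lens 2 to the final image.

35.7 cm

Lens 1: 1/d_i1 = 1/f₁ − 1/d_o1 = 1/(22.0) − 1/(53.9) = 0.02690, so d_i1 = 37.17 cm.
The intermediate image is 37.17 cm to the right of lens 1, which lies 17.17 cm to the right of lens 2 — a virtual object — so d_o2 = −17.17 cm.
Lens 2 is diverging, so f₂ = −33.1 cm.
Lens 2: 1/d_i2 = 1/f₂ − 1/d_o2 = 1/(-33.1) − 1/(-17.17) = 0.02803, so d_i2 = 35.7 cm.
The final image is real, 35.7 cm to the right of lens 2 (overall magnification ≈ -1.4).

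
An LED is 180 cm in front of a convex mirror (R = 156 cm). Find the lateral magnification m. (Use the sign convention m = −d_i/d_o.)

f = R/2 = 156/2 = 78.00 cm; for a convex mirror, f = -78.00 cm.
1/d_i = 1/f − 1/d_o = 1/(-78.00) − 1/(180) = -0.01838, so d_i = -54.42 cm.
m = −d_i/d_o = −(-54.42)/(180) = +0.302.
The image is virtual, upright and reduced, behind the mirror.

m = +0.302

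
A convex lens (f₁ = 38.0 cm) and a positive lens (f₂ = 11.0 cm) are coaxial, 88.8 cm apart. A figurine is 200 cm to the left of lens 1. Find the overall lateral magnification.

Lens 1: 1/d_i1 = 1/(38.0) − 1/(200) = 0.02132, so d_i1 = 46.91 cm; m₁ = −d_i1/d_o1 = -0.2345.
d_o2 = 88.8 − (46.91) = 41.89 cm.
Lens 2: 1/d_i2 = 1/(11.0) − 1/(41.89) = 0.06704, so d_i2 = 14.92 cm; m₂ = −d_i2/d_o2 = -0.3561.
m = m₁·m₂ = (-0.2345)(-0.3561) = +0.0835.

m = +0.0835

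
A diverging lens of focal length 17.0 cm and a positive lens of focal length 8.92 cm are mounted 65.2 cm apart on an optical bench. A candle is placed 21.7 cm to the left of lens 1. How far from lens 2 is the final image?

10.1 cm

Lens 1 is diverging, so f₁ = −17.0 cm.
Lens 1: 1/d_i1 = 1/f₁ − 1/d_o1 = 1/(-17.0) − 1/(21.7) = -0.1049, so d_i1 = -9.532 cm.
The intermediate image is 9.532 cm to the left of lens 1 (virtual), which is 65.2 − (-9.532) = 74.73 cm to the left of lens 2, so d_o2 = +74.73 cm.
Lens 2: 1/d_i2 = 1/f₂ − 1/d_o2 = 1/(8.92) − 1/(74.73) = 0.09873, so d_i2 = 10.1 cm.
The final image is real, 10.1 cm to the right of lens 2 (overall magnification ≈ -0.060).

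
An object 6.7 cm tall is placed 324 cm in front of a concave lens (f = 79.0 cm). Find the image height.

For a concave lens, f = -79.0 cm.
1/d_i = 1/f − 1/d_o = 1/(-79.00) − 1/(324) = -0.01574, so d_i = -63.51 cm.
m = −d_i/d_o = +0.1960.
|h_i| = |m|·h_o = 0.1960 × 6.7 = 1.31 cm. The image is virtual, upright and reduced, on the same side as the object.

1.31 cm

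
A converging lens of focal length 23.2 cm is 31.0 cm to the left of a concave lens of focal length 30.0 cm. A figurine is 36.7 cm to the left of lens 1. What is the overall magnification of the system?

Lens 1: 1/d_i1 = 1/(23.2) − 1/(36.7) = 0.01586, so d_i1 = 63.07 cm; m₁ = −d_i1/d_o1 = -1.719.
d_o2 = 31.0 − (63.07) = -32.07 cm (virtual object).
f₂ = −30.0 cm (diverging).
Lens 2: 1/d_i2 = 1/(-30.0) − 1/(-32.07) = -0.002152, so d_i2 = -464.8 cm; m₂ = −d_i2/d_o2 = -14.49.
m = m₁·m₂ = (-1.719)(-14.49) = +24.9.

m = +24.9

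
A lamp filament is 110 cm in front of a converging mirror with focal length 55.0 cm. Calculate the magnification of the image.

1/d_i = 1/f − 1/d_o = 1/(55.00) − 1/(110) = 0.009091, so d_i = 110.0 cm.
m = −d_i/d_o = −(110.0)/(110) = -1.00.
The image is real, inverted and same size, in front of the mirror.

m = -1.00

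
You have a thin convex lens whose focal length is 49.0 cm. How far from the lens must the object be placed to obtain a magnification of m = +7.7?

42.6 cm

m = −d_i/d_o ⇒ d_i = −m·d_o.
1/f = 1/d_o + 1/d_i = 1/d_o − 1/(m·d_o) = (1 − 1/m)/d_o, so d_o = f(1 − 1/m) = (49.00)(1 − 1/(+7.7)) = 42.6 cm.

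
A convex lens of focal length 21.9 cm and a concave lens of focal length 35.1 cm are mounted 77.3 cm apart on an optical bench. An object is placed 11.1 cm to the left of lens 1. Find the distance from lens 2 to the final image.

Lens 1: 1/d_i1 = 1/f₁ − 1/d_o1 = 1/(21.9) − 1/(11.1) = -0.04443, so d_i1 = -22.51 cm.
The intermediate image is 22.51 cm to the left of lens 1 (virtual), which is 77.3 − (-22.51) = 99.81 cm to the left of lens 2, so d_o2 = +99.81 cm.
Lens 2 is diverging, so f₂ = −35.1 cm.
Lens 2: 1/d_i2 = 1/f₂ − 1/d_o2 = 1/(-35.1) − 1/(99.81) = -0.03851, so d_i2 = -26.0 cm.
The final image is virtual, 26.0 cm to the left of lens 2 (overall magnification ≈ 0.53).

26.0 cm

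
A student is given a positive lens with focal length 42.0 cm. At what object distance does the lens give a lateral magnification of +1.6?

m = −d_i/d_o ⇒ d_i = −m·d_o.
1/f = 1/d_o + 1/d_i = 1/d_o − 1/(m·d_o) = (1 − 1/m)/d_o, so d_o = f(1 − 1/m) = (42.00)(1 − 1/(+1.6)) = 15.8 cm.

15.8 cm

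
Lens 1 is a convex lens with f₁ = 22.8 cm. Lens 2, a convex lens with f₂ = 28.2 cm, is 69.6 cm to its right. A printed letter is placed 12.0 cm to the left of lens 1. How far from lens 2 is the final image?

Lens 1: 1/d_i1 = 1/f₁ − 1/d_o1 = 1/(22.8) − 1/(12.0) = -0.03947, so d_i1 = -25.33 cm.
The intermediate image is 25.33 cm to the left of lens 1 (virtual), which is 69.6 − (-25.33) = 94.93 cm to the left of lens 2, so d_o2 = +94.93 cm.
Lens 2: 1/d_i2 = 1/f₂ − 1/d_o2 = 1/(28.2) − 1/(94.93) = 0.02493, so d_i2 = 40.1 cm.
The final image is real, 40.1 cm to the right of lens 2 (overall magnification ≈ -0.89).

40.1 cm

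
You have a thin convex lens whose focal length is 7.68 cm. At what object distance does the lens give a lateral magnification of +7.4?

m = −d_i/d_o ⇒ d_i = −m·d_o.
1/f = 1/d_o + 1/d_i = 1/d_o − 1/(m·d_o) = (1 − 1/m)/d_o, so d_o = f(1 − 1/m) = (7.680)(1 − 1/(+7.4)) = 6.64 cm.

6.64 cm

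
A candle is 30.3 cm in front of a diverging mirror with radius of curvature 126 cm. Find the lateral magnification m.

m = +0.675

f = R/2 = 126/2 = 63.00 cm; for a diverging mirror, f = -63.00 cm.
1/d_i = 1/f − 1/d_o = 1/(-63.00) − 1/(30.3) = -0.04888, so d_i = -20.46 cm.
m = −d_i/d_o = −(-20.46)/(30.3) = +0.675.
The image is virtual, upright and reduced, behind the mirror.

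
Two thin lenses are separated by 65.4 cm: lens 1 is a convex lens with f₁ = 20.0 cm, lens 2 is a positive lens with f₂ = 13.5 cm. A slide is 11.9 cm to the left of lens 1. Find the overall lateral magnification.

m = -0.410

Lens 1: 1/d_i1 = 1/(20.0) − 1/(11.9) = -0.03403, so d_i1 = -29.38 cm; m₁ = −d_i1/d_o1 = +2.469.
d_o2 = 65.4 − (-29.38) = 94.78 cm.
Lens 2: 1/d_i2 = 1/(13.5) − 1/(94.78) = 0.06352, so d_i2 = 15.74 cm; m₂ = −d_i2/d_o2 = -0.1661.
m = m₁·m₂ = (+2.469)(-0.1661) = -0.410.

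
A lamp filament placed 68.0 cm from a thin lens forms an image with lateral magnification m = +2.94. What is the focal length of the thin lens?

m = −d_i/d_o ⇒ d_i = −m·d_o = −(+2.94)·(68.0) = -199.9 cm.
1/f = 1/d_o + 1/d_i = 1/(68.0) + 1/(-199.9) = 0.009703, so f = 103 cm.
Since f is positive, the thin lens is converging.

f = 103 cm (converging)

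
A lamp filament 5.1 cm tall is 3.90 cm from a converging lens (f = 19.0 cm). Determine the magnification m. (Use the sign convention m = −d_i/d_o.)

1/d_i = 1/f − 1/d_o = 1/(19.00) − 1/(3.90) = -0.2038, so d_i = -4.907 cm.
m = −d_i/d_o = −(-4.907)/(3.90) = +1.26.
The image is virtual, upright and enlarged, on the same side as the object.

m = +1.26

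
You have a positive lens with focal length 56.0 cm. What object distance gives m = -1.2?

103 cm

m = −d_i/d_o ⇒ d_i = −m·d_o.
1/f = 1/d_o + 1/d_i = 1/d_o − 1/(m·d_o) = (1 − 1/m)/d_o, so d_o = f(1 − 1/m) = (56.00)(1 − 1/(-1.2)) = 103 cm.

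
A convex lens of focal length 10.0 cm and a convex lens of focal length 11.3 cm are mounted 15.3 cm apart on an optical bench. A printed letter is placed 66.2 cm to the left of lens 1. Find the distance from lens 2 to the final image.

Lens 1: 1/d_i1 = 1/f₁ − 1/d_o1 = 1/(10.0) − 1/(66.2) = 0.08489, so d_i1 = 11.78 cm.
The intermediate image is 11.78 cm to the right of lens 1, which is 15.3 − (11.78) = 3.520 cm to the left of lens 2, so d_o2 = +3.520 cm.
Lens 2: 1/d_i2 = 1/f₂ − 1/d_o2 = 1/(11.3) − 1/(3.520) = -0.1956, so d_i2 = -5.11 cm.
The final image is virtual, 5.11 cm to the left of lens 2 (overall magnification ≈ -0.26).

5.11 cm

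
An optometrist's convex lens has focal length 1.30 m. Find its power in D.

P = 1/f = 1/(1.30 m) = +0.769 D.

P = +0.769 D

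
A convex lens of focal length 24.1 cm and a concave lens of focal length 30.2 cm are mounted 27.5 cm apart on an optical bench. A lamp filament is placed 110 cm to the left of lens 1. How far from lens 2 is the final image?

Lens 1: 1/d_i1 = 1/f₁ − 1/d_o1 = 1/(24.1) − 1/(110) = 0.03240, so d_i1 = 30.86 cm.
The intermediate image is 30.86 cm to the right of lens 1, which lies 3.360 cm to the right of lens 2 — a virtual object — so d_o2 = −3.360 cm.
Lens 2 is diverging, so f₂ = −30.2 cm.
Lens 2: 1/d_i2 = 1/f₂ − 1/d_o2 = 1/(-30.2) − 1/(-3.360) = 0.2645, so d_i2 = 3.78 cm.
The final image is real, 3.78 cm to the right of lens 2 (overall magnification ≈ -0.32).

3.78 cm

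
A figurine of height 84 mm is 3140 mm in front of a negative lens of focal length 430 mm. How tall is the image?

For a negative lens, f = -430 mm.
1/d_i = 1/f − 1/d_o = 1/(-430.0) − 1/(3140) = -0.002644, so d_i = -378.2 mm.
m = −d_i/d_o = +0.1204.
|h_i| = |m|·h_o = 0.1204 × 84 = 10.1 mm. The image is virtual, upright and reduced, on the same side as the object.

10.1 mm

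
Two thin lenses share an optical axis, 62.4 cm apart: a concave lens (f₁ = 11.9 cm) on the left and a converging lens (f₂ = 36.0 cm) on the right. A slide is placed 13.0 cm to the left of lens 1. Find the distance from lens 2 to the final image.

Lens 1 is diverging, so f₁ = −11.9 cm.
Lens 1: 1/d_i1 = 1/f₁ − 1/d_o1 = 1/(-11.9) − 1/(13.0) = -0.1610, so d_i1 = -6.213 cm.
The intermediate image is 6.213 cm to the left of lens 1 (virtual), which is 62.4 − (-6.213) = 68.61 cm to the left of lens 2, so d_o2 = +68.61 cm.
Lens 2: 1/d_i2 = 1/f₂ − 1/d_o2 = 1/(36.0) − 1/(68.61) = 0.01320, so d_i2 = 75.7 cm.
The final image is real, 75.7 cm to the right of lens 2 (overall magnification ≈ -0.53).

75.7 cm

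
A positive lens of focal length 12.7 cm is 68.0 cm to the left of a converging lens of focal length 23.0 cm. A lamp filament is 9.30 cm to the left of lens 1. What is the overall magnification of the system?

m = -1.08

Lens 1: 1/d_i1 = 1/(12.7) − 1/(9.30) = -0.02879, so d_i1 = -34.74 cm; m₁ = −d_i1/d_o1 = +3.735.
d_o2 = 68.0 − (-34.74) = 102.7 cm.
Lens 2: 1/d_i2 = 1/(23.0) − 1/(102.7) = 0.03374, so d_i2 = 29.64 cm; m₂ = −d_i2/d_o2 = -0.2886.
m = m₁·m₂ = (+3.735)(-0.2886) = -1.08.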